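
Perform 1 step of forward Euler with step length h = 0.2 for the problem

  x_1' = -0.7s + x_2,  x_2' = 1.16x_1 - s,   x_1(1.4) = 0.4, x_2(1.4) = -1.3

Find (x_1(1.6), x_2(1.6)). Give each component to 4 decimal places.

-0.0560, -1.4872

Euler on (x_1,x_2): x_1_{n+1} = x_1_n + h·x_1', x_2_{n+1} = x_2_n + h·x_2'.
1.400000: (0.400000, -1.300000); f=(-2.280000, -0.936000) → (-0.056000, -1.487200)
(x_1(1.6), x_2(1.6)) ≈ (-0.0560, -1.4872)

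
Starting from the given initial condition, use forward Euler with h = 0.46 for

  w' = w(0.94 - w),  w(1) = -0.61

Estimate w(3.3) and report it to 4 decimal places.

Euler: w_{n+1} = w_n + h·f(t_n, w_n).
t=1.000000, w=-0.610000: f=-0.945500 → w ← -0.610000 + 0.46·(-0.945500) = -1.044930
t=1.460000, w=-1.044930: f=-2.074113 → w ← -1.044930 + 0.46·(-2.074113) = -1.999022
t=1.920000, w=-1.999022: f=-5.875169 → w ← -1.999022 + 0.46·(-5.875169) = -4.701600
t=2.380000, w=-4.701600: f=-26.524545 → w ← -4.701600 + 0.46·(-26.524545) = -16.902890
t=2.840000, w=-16.902890: f=-301.596421 → w ← -16.902890 + 0.46·(-301.596421) = -155.637244
w(3.3) ≈ -155.6372

-155.6372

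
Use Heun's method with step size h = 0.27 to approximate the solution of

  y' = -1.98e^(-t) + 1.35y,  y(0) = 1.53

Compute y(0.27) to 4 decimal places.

1.6205

Heun: k1 = f(t_n, y_n); k2 = f(t_n + h, y_n + h·k1); y_{n+1} = y_n + (h/2)·(k1 + k2).
t=0.000000, y=1.530000:
  k1 = f(0.000000, 1.530000) = 0.085500
  k2 = f(0.270000, 1.553085) = 0.585173
  y ← 1.530000 + (0.27/2)·(0.085500 + 0.585173) = 1.620541
y(0.27) ≈ 1.6205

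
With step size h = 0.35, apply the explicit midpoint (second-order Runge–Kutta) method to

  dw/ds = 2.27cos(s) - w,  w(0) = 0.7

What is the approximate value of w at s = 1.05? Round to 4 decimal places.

Midpoint: k1 = f(s_n, w_n); k2 = f(s_n + h/2, w_n + (h/2)·k1); w_{n+1} = w_n + h·k2.
s=0.000000, w=0.700000:
  k1 = f(0.000000, 0.700000) = 1.570000
  k2 = f(0.175000, 0.974750) = 1.260579
  w ← 0.700000 + 0.35·1.260579 = 1.141203
s=0.350000, w=1.141203:
  k1 = f(0.350000, 1.141203) = 0.991173
  k2 = f(0.525000, 1.314658) = 0.649627
  w ← 1.141203 + 0.35·0.649627 = 1.368572
s=0.700000, w=1.368572:
  k1 = f(0.700000, 1.368572) = 0.367619
  k2 = f(0.875000, 1.432906) = 0.022157
  w ← 1.368572 + 0.35·0.022157 = 1.376327
w(1.05) ≈ 1.3763

1.3763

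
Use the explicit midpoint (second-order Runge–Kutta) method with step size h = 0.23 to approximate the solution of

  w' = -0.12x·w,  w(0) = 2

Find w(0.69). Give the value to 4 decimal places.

1.9436

Midpoint: k1 = f(x_n, w_n); k2 = f(x_n + h/2, w_n + (h/2)·k1); w_{n+1} = w_n + h·k2.
x=0.000000, w=2.000000:
  k1 = f(0.000000, 2.000000) = 0.000000
  k2 = f(0.115000, 2.000000) = -0.027600
  w ← 2.000000 + 0.23·(-0.027600) = 1.993652
x=0.230000, w=1.993652:
  k1 = f(0.230000, 1.993652) = -0.055025
  k2 = f(0.345000, 1.987324) = -0.082275
  w ← 1.993652 + 0.23·(-0.082275) = 1.974729
x=0.460000, w=1.974729:
  k1 = f(0.460000, 1.974729) = -0.109005
  k2 = f(0.575000, 1.962193) = -0.135391
  w ← 1.974729 + 0.23·(-0.135391) = 1.943589
w(0.69) ≈ 1.9436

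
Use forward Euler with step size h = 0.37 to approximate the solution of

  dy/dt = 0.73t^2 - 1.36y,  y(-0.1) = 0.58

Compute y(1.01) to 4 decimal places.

Euler: y_{n+1} = y_n + h·f(t_n, y_n).
t=-0.100000, y=0.580000: f=-0.781500 → y ← 0.580000 + 0.37·(-0.781500) = 0.290845
t=0.270000, y=0.290845: f=-0.342332 → y ← 0.290845 + 0.37·(-0.342332) = 0.164182
t=0.640000, y=0.164182: f=0.075720 → y ← 0.164182 + 0.37·0.075720 = 0.192199
y(1.01) ≈ 0.1922

0.1922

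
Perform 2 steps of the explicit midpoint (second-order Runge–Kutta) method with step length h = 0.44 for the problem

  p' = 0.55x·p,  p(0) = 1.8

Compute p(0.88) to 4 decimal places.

Midpoint: k1 = f(x_n, p_n); k2 = f(x_n + h/2, p_n + (h/2)·k1); p_{n+1} = p_n + h·k2.
x=0.000000, p=1.800000:
  k1 = f(0.000000, 1.800000) = 0.000000
  k2 = f(0.220000, 1.800000) = 0.217800
  p ← 1.800000 + 0.44·0.217800 = 1.895832
x=0.440000, p=1.895832:
  k1 = f(0.440000, 1.895832) = 0.458791
  k2 = f(0.660000, 1.996766) = 0.724826
  p ← 1.895832 + 0.44·0.724826 = 2.214755
p(0.88) ≈ 2.2148

2.2148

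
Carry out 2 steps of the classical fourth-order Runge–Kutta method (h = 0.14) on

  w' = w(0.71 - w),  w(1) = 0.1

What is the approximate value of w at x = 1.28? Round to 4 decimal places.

0.1183

RK4: k1 = f(x_n, w_n); k2 = f(x_n + h/2, w_n + (h/2)·k1); k3 = f(x_n + h/2, w_n + (h/2)·k2); k4 = f(x_n + h, w_n + h·k3); w_{n+1} = w_n + (h/6)·(k1 + 2k2 + 2k3 + k4).
x=1.000000, w=0.100000:
  k1 = f(1.000000, 0.100000) = 0.061000
  k2 = f(1.070000, 0.104270) = 0.063159
  k3 = f(1.070000, 0.104421) = 0.063235
  k4 = f(1.140000, 0.108853) = 0.065437
  w ← 0.100000 + (0.14/6)·(k1 + 2k2 + 2k3 + k4) = 0.108849
x=1.140000, w=0.108849:
  k1 = f(1.140000, 0.108849) = 0.065434
  k2 = f(1.210000, 0.113429) = 0.067668
  k3 = f(1.210000, 0.113585) = 0.067744
  k4 = f(1.280000, 0.118333) = 0.070014
  w ← 0.108849 + (0.14/6)·(k1 + 2k2 + 2k3 + k4) = 0.118328
w(1.28) ≈ 0.1183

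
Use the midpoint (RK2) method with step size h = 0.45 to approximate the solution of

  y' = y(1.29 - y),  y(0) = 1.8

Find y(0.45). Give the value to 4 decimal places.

Midpoint: k1 = f(t_n, y_n); k2 = f(t_n + h/2, y_n + (h/2)·k1); y_{n+1} = y_n + h·k2.
t=0.000000, y=1.800000:
  k1 = f(0.000000, 1.800000) = -0.918000
  k2 = f(0.225000, 1.593450) = -0.483532
  y ← 1.800000 + 0.45·(-0.483532) = 1.582410
y(0.45) ≈ 1.5824

1.5824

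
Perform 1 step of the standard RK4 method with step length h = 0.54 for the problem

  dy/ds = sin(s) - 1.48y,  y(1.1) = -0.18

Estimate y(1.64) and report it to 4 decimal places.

RK4: k1 = f(s_n, y_n); k2 = f(s_n + h/2, y_n + (h/2)·k1); k3 = f(s_n + h/2, y_n + (h/2)·k2); k4 = f(s_n + h, y_n + h·k3); y_{n+1} = y_n + (h/6)·(k1 + 2k2 + 2k3 + k4).
s=1.100000, y=-0.180000:
  k1 = f(1.100000, -0.180000) = 1.157607
  k2 = f(1.370000, 0.132554) = 0.783728
  k3 = f(1.370000, 0.031607) = 0.933130
  k4 = f(1.640000, 0.323890) = 0.518249
  y ← -0.180000 + (0.54/6)·(k1 + 2k2 + 2k3 + k4) = 0.279862
y(1.64) ≈ 0.2799

0.2799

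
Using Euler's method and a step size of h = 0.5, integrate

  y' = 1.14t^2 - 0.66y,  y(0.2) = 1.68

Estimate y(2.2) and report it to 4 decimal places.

2.6680

Euler: y_{n+1} = y_n + h·f(t_n, y_n).
t=0.200000, y=1.680000: f=-1.063200 → y ← 1.680000 + 0.5·(-1.063200) = 1.148400
t=0.700000, y=1.148400: f=-0.199344 → y ← 1.148400 + 0.5·(-0.199344) = 1.048728
t=1.200000, y=1.048728: f=0.949440 → y ← 1.048728 + 0.5·0.949440 = 1.523448
t=1.700000, y=1.523448: f=2.289124 → y ← 1.523448 + 0.5·2.289124 = 2.668010
y(2.2) ≈ 2.6680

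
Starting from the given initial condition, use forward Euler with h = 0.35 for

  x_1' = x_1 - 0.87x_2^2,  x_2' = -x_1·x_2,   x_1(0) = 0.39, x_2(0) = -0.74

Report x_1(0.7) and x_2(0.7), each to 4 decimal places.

Euler on (x_1,x_2): x_1_{n+1} = x_1_n + h·x_1', x_2_{n+1} = x_2_n + h·x_2'.
0.000000: (0.390000, -0.740000); f=(-0.086412, 0.288600) → (0.359756, -0.638990)
0.350000: (0.359756, -0.638990); f=(0.004528, 0.229880) → (0.361340, -0.558532)
(x_1(0.7), x_2(0.7)) ≈ (0.3613, -0.5585)

0.3613, -0.5585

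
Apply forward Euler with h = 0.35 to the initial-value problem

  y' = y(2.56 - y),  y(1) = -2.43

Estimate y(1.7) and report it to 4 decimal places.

Euler: y_{n+1} = y_n + h·f(x_n, y_n).
x=1.000000, y=-2.430000: f=-12.125700 → y ← -2.430000 + 0.35·(-12.125700) = -6.673995
x=1.350000, y=-6.673995: f=-61.627636 → y ← -6.673995 + 0.35·(-61.627636) = -28.243668
y(1.7) ≈ -28.2437

-28.2437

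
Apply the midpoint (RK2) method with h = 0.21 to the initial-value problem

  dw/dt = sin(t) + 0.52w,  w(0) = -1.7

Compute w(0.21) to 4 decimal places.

-1.8738

Midpoint: k1 = f(t_n, w_n); k2 = f(t_n + h/2, w_n + (h/2)·k1); w_{n+1} = w_n + h·k2.
t=0.000000, w=-1.700000:
  k1 = f(0.000000, -1.700000) = -0.884000
  k2 = f(0.105000, -1.792820) = -0.827459
  w ← -1.700000 + 0.21·(-0.827459) = -1.873766
w(0.21) ≈ -1.8738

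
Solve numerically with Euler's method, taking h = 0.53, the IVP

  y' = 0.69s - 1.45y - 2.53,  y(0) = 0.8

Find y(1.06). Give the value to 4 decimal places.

Euler: y_{n+1} = y_n + h·f(s_n, y_n).
s=0.000000, y=0.800000: f=-3.690000 → y ← 0.800000 + 0.53·(-3.690000) = -1.155700
s=0.530000, y=-1.155700: f=-0.488535 → y ← -1.155700 + 0.53·(-0.488535) = -1.414624
y(1.06) ≈ -1.4146

-1.4146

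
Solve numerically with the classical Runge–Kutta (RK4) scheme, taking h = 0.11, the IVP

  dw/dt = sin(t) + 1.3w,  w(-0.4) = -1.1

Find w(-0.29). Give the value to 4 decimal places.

-1.3092

RK4: k1 = f(t_n, w_n); k2 = f(t_n + h/2, w_n + (h/2)·k1); k3 = f(t_n + h/2, w_n + (h/2)·k2); k4 = f(t_n + h, w_n + h·k3); w_{n+1} = w_n + (h/6)·(k1 + 2k2 + 2k3 + k4).
t=-0.400000, w=-1.100000:
  k1 = f(-0.400000, -1.100000) = -1.819418
  k2 = f(-0.345000, -1.200068) = -1.898285
  k3 = f(-0.345000, -1.204406) = -1.903924
  k4 = f(-0.290000, -1.309432) = -1.988213
  w ← -1.100000 + (0.11/6)·(k1 + 2k2 + 2k3 + k4) = -1.309221
w(-0.29) ≈ -1.3092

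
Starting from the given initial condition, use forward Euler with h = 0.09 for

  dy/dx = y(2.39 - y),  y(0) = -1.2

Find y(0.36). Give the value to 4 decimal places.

Euler: y_{n+1} = y_n + h·f(x_n, y_n).
x=0.000000, y=-1.200000: f=-4.308000 → y ← -1.200000 + 0.09·(-4.308000) = -1.587720
x=0.090000, y=-1.587720: f=-6.315506 → y ← -1.587720 + 0.09·(-6.315506) = -2.156116
x=0.180000, y=-2.156116: f=-9.801950 → y ← -2.156116 + 0.09·(-9.801950) = -3.038291
x=0.270000, y=-3.038291: f=-16.492728 → y ← -3.038291 + 0.09·(-16.492728) = -4.522637
y(0.36) ≈ -4.5226

-4.5226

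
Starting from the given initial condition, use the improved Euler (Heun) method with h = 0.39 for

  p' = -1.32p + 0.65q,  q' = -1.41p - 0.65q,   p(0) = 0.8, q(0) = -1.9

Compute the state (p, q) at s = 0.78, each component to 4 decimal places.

Heun on (p,q): k1 = f(s_n, state_n); k2 = f(s_n + h, state_n + h·k1); state_{n+1} = state_n + (h/2)·(k1 + k2).
0.000000: (0.800000, -1.900000)
  k1 = (-2.291000, 0.107000)
  predictor → (-0.093490, -1.858270)
  k2 = (-1.084469, 1.339696)
  → (0.141784, -1.617894)
0.390000: (0.141784, -1.617894)
  k1 = (-1.238786, 0.851716)
  predictor → (-0.341343, -1.285725)
  k2 = (-0.385149, 1.317014)
  → (-0.174884, -1.194992)
(p(0.78), q(0.78)) ≈ (-0.1749, -1.1950)

-0.1749, -1.1950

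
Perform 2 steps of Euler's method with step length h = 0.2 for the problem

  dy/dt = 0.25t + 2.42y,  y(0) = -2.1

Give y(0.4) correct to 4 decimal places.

Euler: y_{n+1} = y_n + h·f(t_n, y_n).
t=0.000000, y=-2.100000: f=-5.082000 → y ← -2.100000 + 0.2·(-5.082000) = -3.116400
t=0.200000, y=-3.116400: f=-7.491688 → y ← -3.116400 + 0.2·(-7.491688) = -4.614738
y(0.4) ≈ -4.6147

-4.6147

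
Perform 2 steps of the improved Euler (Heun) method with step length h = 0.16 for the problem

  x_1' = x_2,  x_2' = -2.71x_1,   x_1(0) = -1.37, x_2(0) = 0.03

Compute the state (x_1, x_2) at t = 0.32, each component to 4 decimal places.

Heun on (x_1,x_2): k1 = f(t_n, state_n); k2 = f(t_n + h, state_n + h·k1); state_{n+1} = state_n + (h/2)·(k1 + k2).
0.000000: (-1.370000, 0.030000)
  k1 = (0.030000, 3.712700)
  predictor → (-1.365200, 0.624032)
  k2 = (0.624032, 3.699692)
  → (-1.317677, 0.622991)
0.160000: (-1.317677, 0.622991)
  k1 = (0.622991, 3.570906)
  predictor → (-1.217999, 1.194336)
  k2 = (1.194336, 3.300777)
  → (-1.172291, 1.172726)
(x_1(0.32), x_2(0.32)) ≈ (-1.1723, 1.1727)

-1.1723, 1.1727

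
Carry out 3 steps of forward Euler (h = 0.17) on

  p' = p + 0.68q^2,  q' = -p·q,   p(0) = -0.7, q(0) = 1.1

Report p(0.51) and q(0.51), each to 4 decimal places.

-0.5068, 1.5176

Euler on (p,q): p_{n+1} = p_n + h·p', q_{n+1} = q_n + h·q'.
0.000000: (-0.700000, 1.100000); f=(0.122800, 0.770000) → (-0.679124, 1.230900)
0.170000: (-0.679124, 1.230900); f=(0.351154, 0.835934) → (-0.619428, 1.373009)
0.340000: (-0.619428, 1.373009); f=(0.662476, 0.850480) → (-0.506807, 1.517590)
(p(0.51), q(0.51)) ≈ (-0.5068, 1.5176)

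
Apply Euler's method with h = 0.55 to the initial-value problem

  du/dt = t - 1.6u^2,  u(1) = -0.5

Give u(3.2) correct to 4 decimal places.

Euler: u_{n+1} = u_n + h·f(t_n, u_n).
t=1.000000, u=-0.500000: f=0.600000 → u ← -0.500000 + 0.55·0.600000 = -0.170000
t=1.550000, u=-0.170000: f=1.503760 → u ← -0.170000 + 0.55·1.503760 = 0.657068
t=2.100000, u=0.657068: f=1.409219 → u ← 0.657068 + 0.55·1.409219 = 1.432138
t=2.650000, u=1.432138: f=-0.631632 → u ← 1.432138 + 0.55·(-0.631632) = 1.084741
u(3.2) ≈ 1.0847

1.0847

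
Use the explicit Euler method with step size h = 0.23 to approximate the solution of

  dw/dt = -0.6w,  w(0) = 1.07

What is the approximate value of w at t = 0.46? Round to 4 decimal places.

0.7951

Euler: w_{n+1} = w_n + h·f(t_n, w_n).
t=0.000000, w=1.070000: f=-0.642000 → w ← 1.070000 + 0.23·(-0.642000) = 0.922340
t=0.230000, w=0.922340: f=-0.553404 → w ← 0.922340 + 0.23·(-0.553404) = 0.795057
w(0.46) ≈ 0.7951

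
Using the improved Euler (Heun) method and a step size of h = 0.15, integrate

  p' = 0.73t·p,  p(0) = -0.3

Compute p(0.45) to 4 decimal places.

Heun: k1 = f(t_n, p_n); k2 = f(t_n + h, p_n + h·k1); p_{n+1} = p_n + (h/2)·(k1 + k2).
t=0.000000, p=-0.300000:
  k1 = f(0.000000, -0.300000) = 0.000000
  k2 = f(0.150000, -0.300000) = -0.032850
  p ← -0.300000 + (0.15/2)·(0.000000 + (-0.032850)) = -0.302464
t=0.150000, p=-0.302464:
  k1 = f(0.150000, -0.302464) = -0.033120
  k2 = f(0.300000, -0.307432) = -0.067328
  p ← -0.302464 + (0.15/2)·(-0.033120 + (-0.067328)) = -0.309997
t=0.300000, p=-0.309997:
  k1 = f(0.300000, -0.309997) = -0.067889
  k2 = f(0.450000, -0.320181) = -0.105179
  p ← -0.309997 + (0.15/2)·(-0.067889 + (-0.105179)) = -0.322977
p(0.45) ≈ -0.3230

-0.3230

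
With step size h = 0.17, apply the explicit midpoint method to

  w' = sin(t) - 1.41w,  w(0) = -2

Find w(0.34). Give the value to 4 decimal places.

-1.1943

Midpoint: k1 = f(t_n, w_n); k2 = f(t_n + h/2, w_n + (h/2)·k1); w_{n+1} = w_n + h·k2.
t=0.000000, w=-2.000000:
  k1 = f(0.000000, -2.000000) = 2.820000
  k2 = f(0.085000, -1.760300) = 2.566921
  w ← -2.000000 + 0.17·2.566921 = -1.563623
t=0.170000, w=-1.563623:
  k1 = f(0.170000, -1.563623) = 2.373891
  k2 = f(0.255000, -1.361843) = 2.172444
  w ← -1.563623 + 0.17·2.172444 = -1.194308
w(0.34) ≈ -1.1943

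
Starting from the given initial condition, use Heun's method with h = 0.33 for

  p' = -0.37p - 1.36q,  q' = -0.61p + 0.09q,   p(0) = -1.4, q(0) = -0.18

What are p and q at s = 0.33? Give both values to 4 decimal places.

-1.2257, 0.0752

Heun on (p,q): k1 = f(s_n, state_n); k2 = f(s_n + h, state_n + h·k1); state_{n+1} = state_n + (h/2)·(k1 + k2).
0.000000: (-1.400000, -0.180000)
  k1 = (0.762800, 0.837800)
  predictor → (-1.148276, 0.096474)
  k2 = (0.293657, 0.709131)
  → (-1.225685, 0.075244)
(p(0.33), q(0.33)) ≈ (-1.2257, 0.0752)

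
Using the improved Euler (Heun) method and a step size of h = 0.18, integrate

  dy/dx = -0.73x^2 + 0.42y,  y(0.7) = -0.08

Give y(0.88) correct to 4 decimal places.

Heun: k1 = f(x_n, y_n); k2 = f(x_n + h, y_n + h·k1); y_{n+1} = y_n + (h/2)·(k1 + k2).
x=0.700000, y=-0.080000:
  k1 = f(0.700000, -0.080000) = -0.391300
  k2 = f(0.880000, -0.150434) = -0.628494
  y ← -0.080000 + (0.18/2)·(-0.391300 + (-0.628494)) = -0.171781
y(0.88) ≈ -0.1718

-0.1718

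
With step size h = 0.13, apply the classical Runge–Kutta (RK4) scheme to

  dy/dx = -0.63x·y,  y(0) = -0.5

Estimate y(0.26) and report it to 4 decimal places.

-0.4895

RK4: k1 = f(x_n, y_n); k2 = f(x_n + h/2, y_n + (h/2)·k1); k3 = f(x_n + h/2, y_n + (h/2)·k2); k4 = f(x_n + h, y_n + h·k3); y_{n+1} = y_n + (h/6)·(k1 + 2k2 + 2k3 + k4).
x=0.000000, y=-0.500000:
  k1 = f(0.000000, -0.500000) = 0.000000
  k2 = f(0.065000, -0.500000) = 0.020475
  k3 = f(0.065000, -0.498669) = 0.020421
  k4 = f(0.130000, -0.497345) = 0.040733
  y ← -0.500000 + (0.13/6)·(k1 + 2k2 + 2k3 + k4) = -0.497345
x=0.130000, y=-0.497345:
  k1 = f(0.130000, -0.497345) = 0.040733
  k2 = f(0.195000, -0.494698) = 0.060774
  k3 = f(0.195000, -0.493395) = 0.060614
  k4 = f(0.260000, -0.489466) = 0.080174
  y ← -0.497345 + (0.13/6)·(k1 + 2k2 + 2k3 + k4) = -0.489466
y(0.26) ≈ -0.4895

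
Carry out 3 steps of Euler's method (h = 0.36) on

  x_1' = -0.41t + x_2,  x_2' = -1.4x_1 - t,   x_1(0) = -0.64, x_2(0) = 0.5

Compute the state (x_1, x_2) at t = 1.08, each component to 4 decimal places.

0.0096, 0.7750

Euler on (x_1,x_2): x_1_{n+1} = x_1_n + h·x_1', x_2_{n+1} = x_2_n + h·x_2'.
0.000000: (-0.640000, 0.500000); f=(0.500000, 0.896000) → (-0.460000, 0.822560)
0.360000: (-0.460000, 0.822560); f=(0.674960, 0.284000) → (-0.217014, 0.924800)
0.720000: (-0.217014, 0.924800); f=(0.629600, -0.416180) → (0.009642, 0.774975)
(x_1(1.08), x_2(1.08)) ≈ (0.0096, 0.7750)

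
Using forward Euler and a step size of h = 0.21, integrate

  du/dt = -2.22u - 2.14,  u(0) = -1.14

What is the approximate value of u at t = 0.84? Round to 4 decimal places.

-0.9783

Euler: u_{n+1} = u_n + h·f(t_n, u_n).
t=0.000000, u=-1.140000: f=0.390800 → u ← -1.140000 + 0.21·0.390800 = -1.057932
t=0.210000, u=-1.057932: f=0.208609 → u ← -1.057932 + 0.21·0.208609 = -1.014124
t=0.420000, u=-1.014124: f=0.111356 → u ← -1.014124 + 0.21·0.111356 = -0.990739
t=0.630000, u=-0.990739: f=0.059442 → u ← -0.990739 + 0.21·0.059442 = -0.978257
u(0.84) ≈ -0.9783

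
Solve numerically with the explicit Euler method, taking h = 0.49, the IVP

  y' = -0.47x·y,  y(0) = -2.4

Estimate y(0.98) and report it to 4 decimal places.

Euler: y_{n+1} = y_n + h·f(x_n, y_n).
x=0.000000, y=-2.400000: f=0.000000 → y ← -2.400000 + 0.49·0.000000 = -2.400000
x=0.490000, y=-2.400000: f=0.552720 → y ← -2.400000 + 0.49·0.552720 = -2.129167
y(0.98) ≈ -2.1292

-2.1292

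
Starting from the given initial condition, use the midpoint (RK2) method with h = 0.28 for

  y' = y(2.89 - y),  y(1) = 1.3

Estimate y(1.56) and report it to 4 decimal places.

2.3263

Midpoint: k1 = f(x_n, y_n); k2 = f(x_n + h/2, y_n + (h/2)·k1); y_{n+1} = y_n + h·k2.
x=1.000000, y=1.300000:
  k1 = f(1.000000, 1.300000) = 2.067000
  k2 = f(1.140000, 1.589380) = 2.067179
  y ← 1.300000 + 0.28·2.067179 = 1.878810
x=1.280000, y=1.878810:
  k1 = f(1.280000, 1.878810) = 1.899834
  k2 = f(1.420000, 2.144787) = 1.598323
  y ← 1.878810 + 0.28·1.598323 = 2.326341
y(1.56) ≈ 2.3263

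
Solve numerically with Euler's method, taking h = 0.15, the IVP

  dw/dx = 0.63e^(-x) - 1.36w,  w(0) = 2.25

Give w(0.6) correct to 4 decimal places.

Euler: w_{n+1} = w_n + h·f(x_n, w_n).
x=0.000000, w=2.250000: f=-2.430000 → w ← 2.250000 + 0.15·(-2.430000) = 1.885500
x=0.150000, w=1.885500: f=-2.022034 → w ← 1.885500 + 0.15·(-2.022034) = 1.582195
x=0.300000, w=1.582195: f=-1.685070 → w ← 1.582195 + 0.15·(-1.685070) = 1.329434
x=0.450000, w=1.329434: f=-1.406325 → w ← 1.329434 + 0.15·(-1.406325) = 1.118486
w(0.6) ≈ 1.1185

1.1185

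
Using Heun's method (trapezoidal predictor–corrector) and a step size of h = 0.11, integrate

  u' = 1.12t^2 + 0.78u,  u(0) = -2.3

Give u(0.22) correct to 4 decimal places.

-2.7254

Heun: k1 = f(t_n, u_n); k2 = f(t_n + h, u_n + h·k1); u_{n+1} = u_n + (h/2)·(k1 + k2).
t=0.000000, u=-2.300000:
  k1 = f(0.000000, -2.300000) = -1.794000
  k2 = f(0.110000, -2.497340) = -1.934373
  u ← -2.300000 + (0.11/2)·(-1.794000 + (-1.934373)) = -2.505061
t=0.110000, u=-2.505061:
  k1 = f(0.110000, -2.505061) = -1.940395
  k2 = f(0.220000, -2.718504) = -2.066225
  u ← -2.505061 + (0.11/2)·(-1.940395 + (-2.066225)) = -2.725425
u(0.22) ≈ -2.7254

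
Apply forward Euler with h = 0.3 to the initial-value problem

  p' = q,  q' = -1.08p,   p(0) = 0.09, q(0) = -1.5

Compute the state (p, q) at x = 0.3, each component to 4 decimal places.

Euler on (p,q): p_{n+1} = p_n + h·p', q_{n+1} = q_n + h·q'.
0.000000: (0.090000, -1.500000); f=(-1.500000, -0.097200) → (-0.360000, -1.529160)
(p(0.3), q(0.3)) ≈ (-0.3600, -1.5292)

-0.3600, -1.5292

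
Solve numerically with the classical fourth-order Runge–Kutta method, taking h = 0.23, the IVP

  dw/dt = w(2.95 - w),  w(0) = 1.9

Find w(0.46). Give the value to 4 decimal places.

2.5823

RK4: k1 = f(t_n, w_n); k2 = f(t_n + h/2, w_n + (h/2)·k1); k3 = f(t_n + h/2, w_n + (h/2)·k2); k4 = f(t_n + h, w_n + h·k3); w_{n+1} = w_n + (h/6)·(k1 + 2k2 + 2k3 + k4).
t=0.000000, w=1.900000:
  k1 = f(0.000000, 1.900000) = 1.995000
  k2 = f(0.115000, 2.129425) = 1.747353
  k3 = f(0.115000, 2.100946) = 1.783817
  k4 = f(0.230000, 2.310278) = 1.477936
  w ← 1.900000 + (0.23/6)·(k1 + 2k2 + 2k3 + k4) = 2.303852
t=0.230000, w=2.303852:
  k1 = f(0.230000, 2.303852) = 1.488629
  k2 = f(0.345000, 2.475045) = 1.175536
  k3 = f(0.345000, 2.439039) = 1.246254
  k4 = f(0.460000, 2.590491) = 0.931306
  w ← 2.303852 + (0.23/6)·(k1 + 2k2 + 2k3 + k4) = 2.582287
w(0.46) ≈ 2.5823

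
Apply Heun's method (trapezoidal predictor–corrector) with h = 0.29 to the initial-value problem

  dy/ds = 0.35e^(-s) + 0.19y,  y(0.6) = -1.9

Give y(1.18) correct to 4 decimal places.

-2.0306

Heun: k1 = f(s_n, y_n); k2 = f(s_n + h, y_n + h·k1); y_{n+1} = y_n + (h/2)·(k1 + k2).
s=0.600000, y=-1.900000:
  k1 = f(0.600000, -1.900000) = -0.168916
  k2 = f(0.890000, -1.948986) = -0.226578
  y ← -1.900000 + (0.29/2)·(-0.168916 + (-0.226578)) = -1.957347
s=0.890000, y=-1.957347:
  k1 = f(0.890000, -1.957347) = -0.228166
  k2 = f(1.180000, -2.023515) = -0.276920
  y ← -1.957347 + (0.29/2)·(-0.228166 + (-0.276920)) = -2.030584
y(1.18) ≈ -2.0306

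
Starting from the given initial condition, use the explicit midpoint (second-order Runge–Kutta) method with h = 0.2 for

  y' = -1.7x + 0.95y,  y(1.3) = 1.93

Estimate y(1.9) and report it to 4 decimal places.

Midpoint: k1 = f(x_n, y_n); k2 = f(x_n + h/2, y_n + (h/2)·k1); y_{n+1} = y_n + h·k2.
x=1.300000, y=1.930000:
  k1 = f(1.300000, 1.930000) = -0.376500
  k2 = f(1.400000, 1.892350) = -0.582268
  y ← 1.930000 + 0.2·(-0.582268) = 1.813546
x=1.500000, y=1.813546:
  k1 = f(1.500000, 1.813546) = -0.827131
  k2 = f(1.600000, 1.730833) = -1.075708
  y ← 1.813546 + 0.2·(-1.075708) = 1.598405
x=1.700000, y=1.598405:
  k1 = f(1.700000, 1.598405) = -1.371515
  k2 = f(1.800000, 1.461253) = -1.671809
  y ← 1.598405 + 0.2·(-1.671809) = 1.264043
y(1.9) ≈ 1.2640

1.2640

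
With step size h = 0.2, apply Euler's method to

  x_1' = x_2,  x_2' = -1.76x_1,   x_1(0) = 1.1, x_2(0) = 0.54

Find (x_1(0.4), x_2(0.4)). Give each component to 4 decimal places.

1.2386, -0.2724

Euler on (x_1,x_2): x_1_{n+1} = x_1_n + h·x_1', x_2_{n+1} = x_2_n + h·x_2'.
0.000000: (1.100000, 0.540000); f=(0.540000, -1.936000) → (1.208000, 0.152800)
0.200000: (1.208000, 0.152800); f=(0.152800, -2.126080) → (1.238560, -0.272416)
(x_1(0.4), x_2(0.4)) ≈ (1.2386, -0.2724)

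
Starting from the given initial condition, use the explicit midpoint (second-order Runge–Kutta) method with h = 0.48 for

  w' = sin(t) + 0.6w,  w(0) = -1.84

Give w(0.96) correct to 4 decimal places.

Midpoint: k1 = f(t_n, w_n); k2 = f(t_n + h/2, w_n + (h/2)·k1); w_{n+1} = w_n + h·k2.
t=0.000000, w=-1.840000:
  k1 = f(0.000000, -1.840000) = -1.104000
  k2 = f(0.240000, -2.104960) = -1.025273
  w ← -1.840000 + 0.48·(-1.025273) = -2.332131
t=0.480000, w=-2.332131:
  k1 = f(0.480000, -2.332131) = -0.937500
  k2 = f(0.720000, -2.557131) = -0.874894
  w ← -2.332131 + 0.48·(-0.874894) = -2.752080
w(0.96) ≈ -2.7521

-2.7521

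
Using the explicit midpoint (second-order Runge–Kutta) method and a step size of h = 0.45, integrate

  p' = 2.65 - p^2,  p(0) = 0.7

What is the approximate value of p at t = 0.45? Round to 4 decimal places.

Midpoint: k1 = f(t_n, p_n); k2 = f(t_n + h/2, p_n + (h/2)·k1); p_{n+1} = p_n + h·k2.
t=0.000000, p=0.700000:
  k1 = f(0.000000, 0.700000) = 2.160000
  k2 = f(0.225000, 1.186000) = 1.243404
  p ← 0.700000 + 0.45·1.243404 = 1.259532
p(0.45) ≈ 1.2595

1.2595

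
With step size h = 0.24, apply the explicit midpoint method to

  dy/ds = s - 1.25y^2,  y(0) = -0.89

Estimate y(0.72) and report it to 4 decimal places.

-2.6246

Midpoint: k1 = f(s_n, y_n); k2 = f(s_n + h/2, y_n + (h/2)·k1); y_{n+1} = y_n + h·k2.
s=0.000000, y=-0.890000:
  k1 = f(0.000000, -0.890000) = -0.990125
  k2 = f(0.120000, -1.008815) = -1.152135
  y ← -0.890000 + 0.24·(-1.152135) = -1.166512
s=0.240000, y=-1.166512:
  k1 = f(0.240000, -1.166512) = -1.460939
  k2 = f(0.360000, -1.341825) = -1.890618
  y ← -1.166512 + 0.24·(-1.890618) = -1.620261
s=0.480000, y=-1.620261:
  k1 = f(0.480000, -1.620261) = -2.801555
  k2 = f(0.600000, -1.956447) = -4.184607
  y ← -1.620261 + 0.24·(-4.184607) = -2.624566
y(0.72) ≈ -2.6246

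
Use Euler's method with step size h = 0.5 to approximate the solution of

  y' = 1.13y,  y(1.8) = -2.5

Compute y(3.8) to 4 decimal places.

Euler: y_{n+1} = y_n + h·f(s_n, y_n).
s=1.800000, y=-2.500000: f=-2.825000 → y ← -2.500000 + 0.5·(-2.825000) = -3.912500
s=2.300000, y=-3.912500: f=-4.421125 → y ← -3.912500 + 0.5·(-4.421125) = -6.123062
s=2.800000, y=-6.123062: f=-6.919061 → y ← -6.123062 + 0.5·(-6.919061) = -9.582593
s=3.300000, y=-9.582593: f=-10.828330 → y ← -9.582593 + 0.5·(-10.828330) = -14.996758
y(3.8) ≈ -14.9968

-14.9968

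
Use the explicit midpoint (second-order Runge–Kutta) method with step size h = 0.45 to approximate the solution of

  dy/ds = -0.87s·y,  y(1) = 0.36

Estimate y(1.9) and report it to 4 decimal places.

Midpoint: k1 = f(s_n, y_n); k2 = f(s_n + h/2, y_n + (h/2)·k1); y_{n+1} = y_n + h·k2.
s=1.000000, y=0.360000:
  k1 = f(1.000000, 0.360000) = -0.313200
  k2 = f(1.225000, 0.289530) = -0.308567
  y ← 0.360000 + 0.45·(-0.308567) = 0.221145
s=1.450000, y=0.221145:
  k1 = f(1.450000, 0.221145) = -0.278974
  k2 = f(1.675000, 0.158376) = -0.230793
  y ← 0.221145 + 0.45·(-0.230793) = 0.117288
y(1.9) ≈ 0.1173

0.1173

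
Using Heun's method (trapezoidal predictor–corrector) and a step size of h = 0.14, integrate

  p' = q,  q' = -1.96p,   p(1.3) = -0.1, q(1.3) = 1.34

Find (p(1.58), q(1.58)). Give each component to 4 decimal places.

0.2756, 1.2914

Heun on (p,q): k1 = f(x_n, state_n); k2 = f(x_n + h, state_n + h·k1); state_{n+1} = state_n + (h/2)·(k1 + k2).
1.300000: (-0.100000, 1.340000)
  k1 = (1.340000, 0.196000)
  predictor → (0.087600, 1.367440)
  k2 = (1.367440, -0.171696)
  → (0.089521, 1.341701)
1.440000: (0.089521, 1.341701)
  k1 = (1.341701, -0.175461)
  predictor → (0.277359, 1.317137)
  k2 = (1.317137, -0.543624)
  → (0.275639, 1.291365)
(p(1.58), q(1.58)) ≈ (0.2756, 1.2914)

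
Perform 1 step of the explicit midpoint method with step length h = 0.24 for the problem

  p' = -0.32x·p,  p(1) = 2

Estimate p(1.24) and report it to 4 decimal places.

1.8346

Midpoint: k1 = f(x_n, p_n); k2 = f(x_n + h/2, p_n + (h/2)·k1); p_{n+1} = p_n + h·k2.
x=1.000000, p=2.000000:
  k1 = f(1.000000, 2.000000) = -0.640000
  k2 = f(1.120000, 1.923200) = -0.689275
  p ← 2.000000 + 0.24·(-0.689275) = 1.834574
p(1.24) ≈ 1.8346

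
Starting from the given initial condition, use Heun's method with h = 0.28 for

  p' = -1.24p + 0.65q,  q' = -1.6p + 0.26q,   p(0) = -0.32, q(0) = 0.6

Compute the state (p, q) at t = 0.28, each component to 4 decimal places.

Heun on (p,q): k1 = f(t_n, state_n); k2 = f(t_n + h, state_n + h·k1); state_{n+1} = state_n + (h/2)·(k1 + k2).
0.000000: (-0.320000, 0.600000)
  k1 = (0.786800, 0.668000)
  predictor → (-0.099696, 0.787040)
  k2 = (0.635199, 0.364144)
  → (-0.120920, 0.744500)
(p(0.28), q(0.28)) ≈ (-0.1209, 0.7445)

-0.1209, 0.7445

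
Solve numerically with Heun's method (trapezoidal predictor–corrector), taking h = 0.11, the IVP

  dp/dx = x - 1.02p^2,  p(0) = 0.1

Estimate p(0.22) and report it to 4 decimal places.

Heun: k1 = f(x_n, p_n); k2 = f(x_n + h, p_n + h·k1); p_{n+1} = p_n + (h/2)·(k1 + k2).
x=0.000000, p=0.100000:
  k1 = f(0.000000, 0.100000) = -0.010200
  k2 = f(0.110000, 0.098878) = 0.100028
  p ← 0.100000 + (0.11/2)·(-0.010200 + 0.100028) = 0.104941
x=0.110000, p=0.104941:
  k1 = f(0.110000, 0.104941) = 0.098767
  k2 = f(0.220000, 0.115805) = 0.206321
  p ← 0.104941 + (0.11/2)·(0.098767 + 0.206321) = 0.121720
p(0.22) ≈ 0.1217

0.1217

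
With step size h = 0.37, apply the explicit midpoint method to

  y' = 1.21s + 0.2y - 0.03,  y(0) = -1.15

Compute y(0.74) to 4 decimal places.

-1.0134

Midpoint: k1 = f(s_n, y_n); k2 = f(s_n + h/2, y_n + (h/2)·k1); y_{n+1} = y_n + h·k2.
s=0.000000, y=-1.150000:
  k1 = f(0.000000, -1.150000) = -0.260000
  k2 = f(0.185000, -1.198100) = -0.045770
  y ← -1.150000 + 0.37·(-0.045770) = -1.166935
s=0.370000, y=-1.166935:
  k1 = f(0.370000, -1.166935) = 0.184313
  k2 = f(0.555000, -1.132837) = 0.414983
  y ← -1.166935 + 0.37·0.414983 = -1.013391
y(0.74) ≈ -1.0134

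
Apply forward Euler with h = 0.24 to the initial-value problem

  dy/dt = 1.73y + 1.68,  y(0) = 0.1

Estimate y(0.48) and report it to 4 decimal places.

Euler: y_{n+1} = y_n + h·f(t_n, y_n).
t=0.000000, y=0.100000: f=1.853000 → y ← 0.100000 + 0.24·1.853000 = 0.544720
t=0.240000, y=0.544720: f=2.622366 → y ← 0.544720 + 0.24·2.622366 = 1.174088
y(0.48) ≈ 1.1741

1.1741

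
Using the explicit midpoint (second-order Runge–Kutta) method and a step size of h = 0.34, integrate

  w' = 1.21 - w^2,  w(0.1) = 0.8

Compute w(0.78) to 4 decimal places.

1.0133

Midpoint: k1 = f(x_n, w_n); k2 = f(x_n + h/2, w_n + (h/2)·k1); w_{n+1} = w_n + h·k2.
x=0.100000, w=0.800000:
  k1 = f(0.100000, 0.800000) = 0.570000
  k2 = f(0.270000, 0.896900) = 0.405570
  w ← 0.800000 + 0.34·0.405570 = 0.937894
x=0.440000, w=0.937894:
  k1 = f(0.440000, 0.937894) = 0.330355
  k2 = f(0.610000, 0.994054) = 0.221856
  w ← 0.937894 + 0.34·0.221856 = 1.013325
w(0.78) ≈ 1.0133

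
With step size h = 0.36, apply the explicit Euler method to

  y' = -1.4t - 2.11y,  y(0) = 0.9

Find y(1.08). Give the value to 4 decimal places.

-0.3940

Euler: y_{n+1} = y_n + h·f(t_n, y_n).
t=0.000000, y=0.900000: f=-1.899000 → y ← 0.900000 + 0.36·(-1.899000) = 0.216360
t=0.360000, y=0.216360: f=-0.960520 → y ← 0.216360 + 0.36·(-0.960520) = -0.129427
t=0.720000, y=-0.129427: f=-0.734909 → y ← -0.129427 + 0.36·(-0.734909) = -0.393994
y(1.08) ≈ -0.3940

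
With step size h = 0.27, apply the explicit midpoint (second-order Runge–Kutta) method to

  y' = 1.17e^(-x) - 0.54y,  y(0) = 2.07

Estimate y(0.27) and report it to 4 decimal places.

Midpoint: k1 = f(x_n, y_n); k2 = f(x_n + h/2, y_n + (h/2)·k1); y_{n+1} = y_n + h·k2.
x=0.000000, y=2.070000:
  k1 = f(0.000000, 2.070000) = 0.052200
  k2 = f(0.135000, 2.077047) = -0.099358
  y ← 2.070000 + 0.27·(-0.099358) = 2.043173
y(0.27) ≈ 2.0432

2.0432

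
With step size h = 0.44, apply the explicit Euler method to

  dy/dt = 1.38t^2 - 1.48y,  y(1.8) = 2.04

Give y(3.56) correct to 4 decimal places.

Euler: y_{n+1} = y_n + h·f(t_n, y_n).
t=1.800000, y=2.040000: f=1.452000 → y ← 2.040000 + 0.44·1.452000 = 2.678880
t=2.240000, y=2.678880: f=2.959546 → y ← 2.678880 + 0.44·2.959546 = 3.981080
t=2.680000, y=3.981080: f=4.019714 → y ← 3.981080 + 0.44·4.019714 = 5.749754
t=3.120000, y=5.749754: f=4.923836 → y ← 5.749754 + 0.44·4.923836 = 7.916242
y(3.56) ≈ 7.9162

7.9162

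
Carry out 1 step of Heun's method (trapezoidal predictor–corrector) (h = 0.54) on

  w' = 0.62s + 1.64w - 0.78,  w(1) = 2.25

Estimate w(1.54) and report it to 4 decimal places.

5.0907

Heun: k1 = f(s_n, w_n); k2 = f(s_n + h, w_n + h·k1); w_{n+1} = w_n + (h/2)·(k1 + k2).
s=1.000000, w=2.250000:
  k1 = f(1.000000, 2.250000) = 3.530000
  k2 = f(1.540000, 4.156200) = 6.990968
  w ← 2.250000 + (0.54/2)·(3.530000 + 6.990968) = 5.090661
w(1.54) ≈ 5.0907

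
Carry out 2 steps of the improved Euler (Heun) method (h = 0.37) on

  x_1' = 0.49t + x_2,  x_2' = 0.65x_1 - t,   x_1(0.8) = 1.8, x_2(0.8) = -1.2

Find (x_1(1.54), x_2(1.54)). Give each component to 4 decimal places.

1.3629, -1.3201

Heun on (x_1,x_2): k1 = f(t_n, state_n); k2 = f(t_n + h, state_n + h·k1); state_{n+1} = state_n + (h/2)·(k1 + k2).
0.800000: (1.800000, -1.200000)
  k1 = (-0.808000, 0.370000)
  predictor → (1.501040, -1.063100)
  k2 = (-0.489800, -0.194324)
  → (1.559907, -1.167500)
1.170000: (1.559907, -1.167500)
  k1 = (-0.594200, -0.156060)
  predictor → (1.340053, -1.225242)
  k2 = (-0.470642, -0.668966)
  → (1.362911, -1.320130)
(x_1(1.54), x_2(1.54)) ≈ (1.3629, -1.3201)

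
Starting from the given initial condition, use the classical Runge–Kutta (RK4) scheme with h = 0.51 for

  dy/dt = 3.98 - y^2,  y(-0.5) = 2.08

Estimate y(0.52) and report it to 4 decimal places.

RK4: k1 = f(t_n, y_n); k2 = f(t_n + h/2, y_n + (h/2)·k1); k3 = f(t_n + h/2, y_n + (h/2)·k2); k4 = f(t_n + h, y_n + h·k3); y_{n+1} = y_n + (h/6)·(k1 + 2k2 + 2k3 + k4).
t=-0.500000, y=2.080000:
  k1 = f(-0.500000, 2.080000) = -0.346400
  k2 = f(-0.245000, 1.991668) = 0.013259
  k3 = f(-0.245000, 2.083381) = -0.360476
  k4 = f(0.010000, 1.896157) = 0.384588
  y ← 2.080000 + (0.51/6)·(k1 + 2k2 + 2k3 + k4) = 2.024219
t=0.010000, y=2.024219:
  k1 = f(0.010000, 2.024219) = -0.117463
  k2 = f(0.265000, 1.994266) = 0.002903
  k3 = f(0.265000, 2.024959) = -0.120460
  k4 = f(0.520000, 1.962784) = 0.127477
  y ← 2.024219 + (0.51/6)·(k1 + 2k2 + 2k3 + k4) = 2.005086
y(0.52) ≈ 2.0051

2.0051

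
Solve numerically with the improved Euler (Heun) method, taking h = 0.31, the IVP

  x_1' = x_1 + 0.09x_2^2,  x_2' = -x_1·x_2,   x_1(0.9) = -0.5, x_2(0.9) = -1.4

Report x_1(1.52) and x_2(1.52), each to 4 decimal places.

-0.7195, -2.0343

Heun on (x_1,x_2): k1 = f(x_n, state_n); k2 = f(x_n + h, state_n + h·k1); state_{n+1} = state_n + (h/2)·(k1 + k2).
0.900000: (-0.500000, -1.400000)
  k1 = (-0.323600, -0.700000)
  predictor → (-0.600316, -1.617000)
  k2 = (-0.364994, -0.970711)
  → (-0.606732, -1.658960)
1.210000: (-0.606732, -1.658960)
  k1 = (-0.359039, -1.006544)
  predictor → (-0.718034, -1.970989)
  k2 = (-0.368402, -1.415237)
  → (-0.719485, -2.034336)
(x_1(1.52), x_2(1.52)) ≈ (-0.7195, -2.0343)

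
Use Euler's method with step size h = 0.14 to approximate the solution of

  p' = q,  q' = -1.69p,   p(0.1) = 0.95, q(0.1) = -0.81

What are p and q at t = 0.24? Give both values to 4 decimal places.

0.8366, -1.0348

Euler on (p,q): p_{n+1} = p_n + h·p', q_{n+1} = q_n + h·q'.
0.100000: (0.950000, -0.810000); f=(-0.810000, -1.605500) → (0.836600, -1.034770)
(p(0.24), q(0.24)) ≈ (0.8366, -1.0348)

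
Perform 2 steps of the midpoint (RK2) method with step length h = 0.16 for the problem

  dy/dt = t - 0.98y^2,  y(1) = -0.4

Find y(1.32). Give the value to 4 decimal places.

-0.0500

Midpoint: k1 = f(t_n, y_n); k2 = f(t_n + h/2, y_n + (h/2)·k1); y_{n+1} = y_n + h·k2.
t=1.000000, y=-0.400000:
  k1 = f(1.000000, -0.400000) = 0.843200
  k2 = f(1.080000, -0.332544) = 0.971626
  y ← -0.400000 + 0.16·0.971626 = -0.244540
t=1.160000, y=-0.244540:
  k1 = f(1.160000, -0.244540) = 1.101396
  k2 = f(1.240000, -0.156428) = 1.216020
  y ← -0.244540 + 0.16·1.216020 = -0.049977
y(1.32) ≈ -0.0500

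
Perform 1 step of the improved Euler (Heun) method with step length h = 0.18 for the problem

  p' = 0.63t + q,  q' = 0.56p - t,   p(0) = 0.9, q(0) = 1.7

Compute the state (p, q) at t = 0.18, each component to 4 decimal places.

Heun on (p,q): k1 = f(t_n, state_n); k2 = f(t_n + h, state_n + h·k1); state_{n+1} = state_n + (h/2)·(k1 + k2).
0.000000: (0.900000, 1.700000)
  k1 = (1.700000, 0.504000)
  predictor → (1.206000, 1.790720)
  k2 = (1.904120, 0.495360)
  → (1.224371, 1.789942)
(p(0.18), q(0.18)) ≈ (1.2244, 1.7899)

1.2244, 1.7899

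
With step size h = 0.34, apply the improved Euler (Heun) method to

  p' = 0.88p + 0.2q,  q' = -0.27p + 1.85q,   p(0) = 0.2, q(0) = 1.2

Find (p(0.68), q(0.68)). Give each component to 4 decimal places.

0.7350, 3.8899

Heun on (p,q): k1 = f(s_n, state_n); k2 = f(s_n + h, state_n + h·k1); state_{n+1} = state_n + (h/2)·(k1 + k2).
0.000000: (0.200000, 1.200000)
  k1 = (0.416000, 2.166000)
  predictor → (0.341440, 1.936440)
  k2 = (0.687755, 3.490225)
  → (0.387638, 2.161558)
0.340000: (0.387638, 2.161558)
  k1 = (0.773433, 3.894220)
  predictor → (0.650606, 3.485593)
  k2 = (1.269652, 6.272684)
  → (0.734963, 3.889932)
(p(0.68), q(0.68)) ≈ (0.7350, 3.8899)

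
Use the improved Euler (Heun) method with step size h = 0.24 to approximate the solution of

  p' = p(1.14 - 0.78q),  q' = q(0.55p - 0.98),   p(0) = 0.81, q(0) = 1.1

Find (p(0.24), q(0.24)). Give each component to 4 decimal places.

0.8781, 0.9714

Heun on (p,q): k1 = f(t_n, state_n); k2 = f(t_n + h, state_n + h·k1); state_{n+1} = state_n + (h/2)·(k1 + k2).
0.000000: (0.810000, 1.100000)
  k1 = (0.228420, -0.587950)
  predictor → (0.864821, 0.958892)
  k2 = (0.339065, -0.483616)
  → (0.878098, 0.971412)
(p(0.24), q(0.24)) ≈ (0.8781, 0.9714)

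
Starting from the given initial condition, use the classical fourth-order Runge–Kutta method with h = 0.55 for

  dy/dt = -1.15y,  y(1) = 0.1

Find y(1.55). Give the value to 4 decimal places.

0.0532

RK4: k1 = f(t_n, y_n); k2 = f(t_n + h/2, y_n + (h/2)·k1); k3 = f(t_n + h/2, y_n + (h/2)·k2); k4 = f(t_n + h, y_n + h·k3); y_{n+1} = y_n + (h/6)·(k1 + 2k2 + 2k3 + k4).
t=1.000000, y=0.100000:
  k1 = f(1.000000, 0.100000) = -0.115000
  k2 = f(1.275000, 0.068375) = -0.078631
  k3 = f(1.275000, 0.078376) = -0.090133
  k4 = f(1.550000, 0.050427) = -0.057991
  y ← 0.100000 + (0.55/6)·(k1 + 2k2 + 2k3 + k4) = 0.053202
y(1.55) ≈ 0.0532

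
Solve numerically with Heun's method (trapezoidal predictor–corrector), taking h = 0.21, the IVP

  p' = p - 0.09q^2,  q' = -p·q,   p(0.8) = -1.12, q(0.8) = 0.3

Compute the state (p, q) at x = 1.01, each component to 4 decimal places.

Heun on (p,q): k1 = f(x_n, state_n); k2 = f(x_n + h, state_n + h·k1); state_{n+1} = state_n + (h/2)·(k1 + k2).
0.800000: (-1.120000, 0.300000)
  k1 = (-1.128100, 0.336000)
  predictor → (-1.356901, 0.370560)
  k2 = (-1.369259, 0.502813)
  → (-1.382223, 0.388075)
(p(1.01), q(1.01)) ≈ (-1.3822, 0.3881)

-1.3822, 0.3881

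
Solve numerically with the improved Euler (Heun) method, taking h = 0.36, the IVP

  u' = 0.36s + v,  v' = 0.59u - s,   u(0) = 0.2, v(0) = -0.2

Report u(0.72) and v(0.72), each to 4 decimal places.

0.1289, -0.3944

Heun on (u,v): k1 = f(s_n, state_n); k2 = f(s_n + h, state_n + h·k1); state_{n+1} = state_n + (h/2)·(k1 + k2).
0.000000: (0.200000, -0.200000)
  k1 = (-0.200000, 0.118000)
  predictor → (0.128000, -0.157520)
  k2 = (-0.027920, -0.284480)
  → (0.158974, -0.229966)
0.360000: (0.158974, -0.229966)
  k1 = (-0.100366, -0.266205)
  predictor → (0.122842, -0.325800)
  k2 = (-0.066600, -0.647523)
  → (0.128920, -0.394437)
(u(0.72), v(0.72)) ≈ (0.1289, -0.3944)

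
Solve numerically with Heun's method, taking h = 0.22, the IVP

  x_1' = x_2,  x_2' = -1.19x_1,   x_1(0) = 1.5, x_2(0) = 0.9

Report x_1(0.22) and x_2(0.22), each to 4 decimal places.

Heun on (x_1,x_2): k1 = f(t_n, state_n); k2 = f(t_n + h, state_n + h·k1); state_{n+1} = state_n + (h/2)·(k1 + k2).
0.000000: (1.500000, 0.900000)
  k1 = (0.900000, -1.785000)
  predictor → (1.698000, 0.507300)
  k2 = (0.507300, -2.020620)
  → (1.654803, 0.481382)
(x_1(0.22), x_2(0.22)) ≈ (1.6548, 0.4814)

1.6548, 0.4814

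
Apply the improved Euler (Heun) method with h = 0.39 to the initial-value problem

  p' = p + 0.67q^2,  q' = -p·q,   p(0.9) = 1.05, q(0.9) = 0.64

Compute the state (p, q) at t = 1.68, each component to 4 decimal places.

Heun on (p,q): k1 = f(t_n, state_n); k2 = f(t_n + h, state_n + h·k1); state_{n+1} = state_n + (h/2)·(k1 + k2).
0.900000: (1.050000, 0.640000)
  k1 = (1.324432, -0.672000)
  predictor → (1.566528, 0.377920)
  k2 = (1.662220, -0.592022)
  → (1.632397, 0.393516)
1.290000: (1.632397, 0.393516)
  k1 = (1.736150, -0.642374)
  predictor → (2.309496, 0.142990)
  k2 = (2.323194, -0.330234)
  → (2.423969, 0.203857)
(p(1.68), q(1.68)) ≈ (2.4240, 0.2039)

2.4240, 0.2039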